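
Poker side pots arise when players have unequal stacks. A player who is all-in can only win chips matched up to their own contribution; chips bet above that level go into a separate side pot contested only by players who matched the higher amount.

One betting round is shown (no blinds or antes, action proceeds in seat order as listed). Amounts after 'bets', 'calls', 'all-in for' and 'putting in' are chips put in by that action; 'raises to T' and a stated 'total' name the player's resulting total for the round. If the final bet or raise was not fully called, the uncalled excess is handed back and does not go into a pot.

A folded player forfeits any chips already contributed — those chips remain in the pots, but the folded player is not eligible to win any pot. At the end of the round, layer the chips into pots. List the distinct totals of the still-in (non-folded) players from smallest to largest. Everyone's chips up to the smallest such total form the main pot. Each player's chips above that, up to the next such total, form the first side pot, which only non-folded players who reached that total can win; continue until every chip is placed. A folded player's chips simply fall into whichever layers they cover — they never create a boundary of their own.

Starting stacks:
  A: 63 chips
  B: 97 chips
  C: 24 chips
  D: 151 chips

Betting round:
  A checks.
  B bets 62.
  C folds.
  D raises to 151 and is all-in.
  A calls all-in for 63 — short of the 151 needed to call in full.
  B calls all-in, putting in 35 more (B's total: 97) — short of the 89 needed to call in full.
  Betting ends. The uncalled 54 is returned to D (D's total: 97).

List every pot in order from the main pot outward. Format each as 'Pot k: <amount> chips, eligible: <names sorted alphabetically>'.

Contributions (after 54 returned to D): A=63, B=97, D=97
Folded: C
Pot levels (distinct totals of non-folded players): 63, 97
Layer 1-63: 63 each from A, B, D = 63*3 = 189 chips; eligible A, B, D
Layer 64-97: 34 each from B, D = 34*2 = 68 chips; eligible B, D

Pot 1: 189 chips, eligible: A, B, D
Pot 2: 68 chips, eligible: B, D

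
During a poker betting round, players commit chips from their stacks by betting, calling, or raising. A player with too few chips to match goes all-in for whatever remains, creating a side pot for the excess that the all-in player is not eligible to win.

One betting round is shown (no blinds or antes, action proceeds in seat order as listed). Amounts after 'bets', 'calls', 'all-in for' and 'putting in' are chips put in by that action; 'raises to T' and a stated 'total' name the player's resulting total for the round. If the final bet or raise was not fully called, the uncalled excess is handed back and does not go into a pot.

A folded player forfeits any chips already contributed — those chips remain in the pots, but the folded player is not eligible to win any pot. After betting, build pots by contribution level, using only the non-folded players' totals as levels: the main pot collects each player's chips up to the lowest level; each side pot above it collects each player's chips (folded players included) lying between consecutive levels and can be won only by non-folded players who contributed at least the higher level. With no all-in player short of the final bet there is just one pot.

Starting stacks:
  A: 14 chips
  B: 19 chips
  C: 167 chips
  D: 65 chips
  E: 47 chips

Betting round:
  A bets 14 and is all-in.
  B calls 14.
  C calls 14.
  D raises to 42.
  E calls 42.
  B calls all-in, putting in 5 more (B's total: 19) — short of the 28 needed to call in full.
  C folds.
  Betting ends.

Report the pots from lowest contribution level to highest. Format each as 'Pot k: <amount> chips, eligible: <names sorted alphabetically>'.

Pot 1: 70 chips, eligible: A, B, D, E
Pot 2: 15 chips, eligible: B, D, E
Pot 3: 46 chips, eligible: D, E

Derivation:
Contributions: A=14, B=19, C=14, D=42, E=42
Folded: C
Pot levels (distinct totals of non-folded players): 14, 19, 42
Layer 1-14: 14 each from A, B, C, D, E = 14*5 = 70 chips; eligible A, B, D, E
Layer 15-19: 5 each from B, D, E = 5*3 = 15 chips; eligible B, D, E
Layer 20-42: 23 each from D, E = 23*2 = 46 chips; eligible D, E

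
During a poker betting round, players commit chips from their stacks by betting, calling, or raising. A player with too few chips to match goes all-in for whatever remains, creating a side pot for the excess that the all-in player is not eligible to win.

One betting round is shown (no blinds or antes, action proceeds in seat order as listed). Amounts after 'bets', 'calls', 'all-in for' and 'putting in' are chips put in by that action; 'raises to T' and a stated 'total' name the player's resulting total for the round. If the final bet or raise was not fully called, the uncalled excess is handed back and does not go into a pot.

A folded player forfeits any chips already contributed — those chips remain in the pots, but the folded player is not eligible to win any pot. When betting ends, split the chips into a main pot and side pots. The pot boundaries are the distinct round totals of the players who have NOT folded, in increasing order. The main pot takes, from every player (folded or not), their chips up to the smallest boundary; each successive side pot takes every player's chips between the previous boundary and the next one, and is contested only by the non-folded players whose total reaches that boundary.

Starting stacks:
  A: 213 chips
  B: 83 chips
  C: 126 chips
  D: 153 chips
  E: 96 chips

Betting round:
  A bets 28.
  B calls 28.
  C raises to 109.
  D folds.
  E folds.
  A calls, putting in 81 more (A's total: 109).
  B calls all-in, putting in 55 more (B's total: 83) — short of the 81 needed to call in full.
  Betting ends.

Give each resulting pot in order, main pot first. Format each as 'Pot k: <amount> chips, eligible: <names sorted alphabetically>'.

Pot 1: 249 chips, eligible: A, B, C
Pot 2: 52 chips, eligible: A, C

Derivation:
Contributions: A=109, B=83, C=109
Folded: D, E
Pot levels (distinct totals of non-folded players): 83, 109
Layer 1-83: 83 each from A, B, C = 83*3 = 249 chips; eligible A, B, C
Layer 84-109: 26 each from A, C = 26*2 = 52 chips; eligible A, C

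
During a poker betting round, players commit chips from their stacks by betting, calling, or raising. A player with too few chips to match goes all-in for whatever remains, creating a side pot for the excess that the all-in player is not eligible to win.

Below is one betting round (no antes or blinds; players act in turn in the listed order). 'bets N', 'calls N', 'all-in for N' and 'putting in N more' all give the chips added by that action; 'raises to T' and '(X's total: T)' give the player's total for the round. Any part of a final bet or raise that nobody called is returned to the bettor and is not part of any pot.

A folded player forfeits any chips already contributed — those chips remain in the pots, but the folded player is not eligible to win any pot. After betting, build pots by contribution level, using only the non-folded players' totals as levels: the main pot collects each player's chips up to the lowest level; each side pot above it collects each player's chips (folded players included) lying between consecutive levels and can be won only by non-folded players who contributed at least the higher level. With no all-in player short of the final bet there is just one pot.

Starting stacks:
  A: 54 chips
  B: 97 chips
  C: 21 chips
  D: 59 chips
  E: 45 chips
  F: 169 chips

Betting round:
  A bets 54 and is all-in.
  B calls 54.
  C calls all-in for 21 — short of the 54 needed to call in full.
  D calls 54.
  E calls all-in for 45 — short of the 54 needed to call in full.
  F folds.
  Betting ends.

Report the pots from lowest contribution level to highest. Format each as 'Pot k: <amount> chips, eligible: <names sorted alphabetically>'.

Pot 1: 105 chips, eligible: A, B, C, D, E
Pot 2: 96 chips, eligible: A, B, D, E
Pot 3: 27 chips, eligible: A, B, D

Derivation:
Contributions: A=54, B=54, C=21, D=54, E=45
Folded: F
Pot levels (distinct totals of non-folded players): 21, 45, 54
Layer 1-21: 21 each from A, B, C, D, E = 21*5 = 105 chips; eligible A, B, C, D, E
Layer 22-45: 24 each from A, B, D, E = 24*4 = 96 chips; eligible A, B, D, E
Layer 46-54: 9 each from A, B, D = 9*3 = 27 chips; eligible A, B, D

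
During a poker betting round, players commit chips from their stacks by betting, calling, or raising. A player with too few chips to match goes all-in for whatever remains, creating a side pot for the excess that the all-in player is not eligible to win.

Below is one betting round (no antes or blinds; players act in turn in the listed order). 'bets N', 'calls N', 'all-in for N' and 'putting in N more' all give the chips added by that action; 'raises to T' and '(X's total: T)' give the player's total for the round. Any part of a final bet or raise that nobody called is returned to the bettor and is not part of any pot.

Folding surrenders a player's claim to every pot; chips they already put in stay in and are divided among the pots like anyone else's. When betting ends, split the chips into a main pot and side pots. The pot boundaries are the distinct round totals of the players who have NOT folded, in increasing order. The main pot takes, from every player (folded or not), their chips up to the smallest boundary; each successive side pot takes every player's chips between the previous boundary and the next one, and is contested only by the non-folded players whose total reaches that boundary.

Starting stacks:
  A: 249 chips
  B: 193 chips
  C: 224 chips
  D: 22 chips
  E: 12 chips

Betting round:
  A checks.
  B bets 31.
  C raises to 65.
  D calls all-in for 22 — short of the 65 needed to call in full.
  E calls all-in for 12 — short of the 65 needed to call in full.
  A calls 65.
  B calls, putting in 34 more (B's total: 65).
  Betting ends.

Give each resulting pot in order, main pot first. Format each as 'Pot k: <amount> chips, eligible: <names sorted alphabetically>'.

Pot 1: 60 chips, eligible: A, B, C, D, E
Pot 2: 40 chips, eligible: A, B, C, D
Pot 3: 129 chips, eligible: A, B, C

Derivation:
Contributions: A=65, B=65, C=65, D=22, E=12
Pot levels (distinct totals of non-folded players): 12, 22, 65
Layer 1-12: 12 each from A, B, C, D, E = 12*5 = 60 chips; eligible A, B, C, D, E
Layer 13-22: 10 each from A, B, C, D = 10*4 = 40 chips; eligible A, B, C, D
Layer 23-65: 43 each from A, B, C = 43*3 = 129 chips; eligible A, B, C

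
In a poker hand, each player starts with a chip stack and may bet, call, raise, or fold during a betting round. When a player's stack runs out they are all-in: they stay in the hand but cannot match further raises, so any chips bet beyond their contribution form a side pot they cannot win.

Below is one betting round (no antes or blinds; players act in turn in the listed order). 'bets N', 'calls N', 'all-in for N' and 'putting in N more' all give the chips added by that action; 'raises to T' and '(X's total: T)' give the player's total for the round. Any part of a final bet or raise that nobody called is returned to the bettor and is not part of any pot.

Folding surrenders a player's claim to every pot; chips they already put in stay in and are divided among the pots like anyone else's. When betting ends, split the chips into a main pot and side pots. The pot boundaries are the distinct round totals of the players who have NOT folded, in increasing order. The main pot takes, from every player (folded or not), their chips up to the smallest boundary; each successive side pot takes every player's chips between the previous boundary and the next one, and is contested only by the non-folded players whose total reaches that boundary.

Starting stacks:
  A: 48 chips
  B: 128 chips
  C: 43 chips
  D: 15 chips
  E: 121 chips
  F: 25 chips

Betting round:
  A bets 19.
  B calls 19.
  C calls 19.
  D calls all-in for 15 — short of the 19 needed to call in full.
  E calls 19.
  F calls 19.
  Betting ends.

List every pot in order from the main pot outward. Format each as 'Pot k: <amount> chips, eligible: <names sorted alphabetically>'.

Contributions: A=19, B=19, C=19, D=15, E=19, F=19
Pot levels (distinct totals of non-folded players): 15, 19
Layer 1-15: 15 each from A, B, C, D, E, F = 15*6 = 90 chips; eligible A, B, C, D, E, F
Layer 16-19: 4 each from A, B, C, E, F = 4*5 = 20 chips; eligible A, B, C, E, F

Pot 1: 90 chips, eligible: A, B, C, D, E, F
Pot 2: 20 chips, eligible: A, B, C, E, F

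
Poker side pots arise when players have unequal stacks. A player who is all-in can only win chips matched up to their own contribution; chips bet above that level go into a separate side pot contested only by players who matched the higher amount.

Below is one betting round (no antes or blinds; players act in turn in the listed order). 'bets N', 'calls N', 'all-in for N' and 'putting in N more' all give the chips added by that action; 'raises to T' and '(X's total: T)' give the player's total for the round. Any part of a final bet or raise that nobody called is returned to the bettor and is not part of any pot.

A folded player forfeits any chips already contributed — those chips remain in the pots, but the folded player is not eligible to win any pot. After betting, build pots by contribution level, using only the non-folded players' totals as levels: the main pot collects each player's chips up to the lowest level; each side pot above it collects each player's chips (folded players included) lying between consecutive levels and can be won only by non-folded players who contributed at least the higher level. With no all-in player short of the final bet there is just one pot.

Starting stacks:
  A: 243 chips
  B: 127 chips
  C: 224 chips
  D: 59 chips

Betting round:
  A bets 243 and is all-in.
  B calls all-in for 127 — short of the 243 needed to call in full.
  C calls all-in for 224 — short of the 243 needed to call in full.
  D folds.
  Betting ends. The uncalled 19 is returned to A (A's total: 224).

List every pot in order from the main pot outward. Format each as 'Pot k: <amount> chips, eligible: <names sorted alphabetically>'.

Pot 1: 381 chips, eligible: A, B, C
Pot 2: 194 chips, eligible: A, C

Derivation:
Contributions (after 19 returned to A): A=224, B=127, C=224
Folded: D
Pot levels (distinct totals of non-folded players): 127, 224
Layer 1-127: 127 each from A, B, C = 127*3 = 381 chips; eligible A, B, C
Layer 128-224: 97 each from A, C = 97*2 = 194 chips; eligible A, C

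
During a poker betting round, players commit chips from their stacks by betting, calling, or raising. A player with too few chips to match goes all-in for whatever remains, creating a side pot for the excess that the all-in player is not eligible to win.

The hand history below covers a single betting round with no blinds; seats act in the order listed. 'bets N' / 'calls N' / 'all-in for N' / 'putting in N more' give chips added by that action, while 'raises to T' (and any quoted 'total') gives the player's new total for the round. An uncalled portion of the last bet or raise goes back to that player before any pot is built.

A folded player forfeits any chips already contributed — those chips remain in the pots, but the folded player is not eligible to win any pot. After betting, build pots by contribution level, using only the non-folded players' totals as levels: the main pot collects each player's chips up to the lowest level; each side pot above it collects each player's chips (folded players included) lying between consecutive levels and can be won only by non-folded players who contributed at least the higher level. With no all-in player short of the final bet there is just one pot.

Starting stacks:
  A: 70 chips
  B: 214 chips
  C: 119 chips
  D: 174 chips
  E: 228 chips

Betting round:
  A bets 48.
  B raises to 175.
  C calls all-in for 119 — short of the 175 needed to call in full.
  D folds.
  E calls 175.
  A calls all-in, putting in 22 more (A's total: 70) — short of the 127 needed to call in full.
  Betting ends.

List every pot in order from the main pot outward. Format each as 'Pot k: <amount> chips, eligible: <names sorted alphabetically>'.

Contributions: A=70, B=175, C=119, E=175
Folded: D
Pot levels (distinct totals of non-folded players): 70, 119, 175
Layer 1-70: 70 each from A, B, C, E = 70*4 = 280 chips; eligible A, B, C, E
Layer 71-119: 49 each from B, C, E = 49*3 = 147 chips; eligible B, C, E
Layer 120-175: 56 each from B, E = 56*2 = 112 chips; eligible B, E

Pot 1: 280 chips, eligible: A, B, C, E
Pot 2: 147 chips, eligible: B, C, E
Pot 3: 112 chips, eligible: B, E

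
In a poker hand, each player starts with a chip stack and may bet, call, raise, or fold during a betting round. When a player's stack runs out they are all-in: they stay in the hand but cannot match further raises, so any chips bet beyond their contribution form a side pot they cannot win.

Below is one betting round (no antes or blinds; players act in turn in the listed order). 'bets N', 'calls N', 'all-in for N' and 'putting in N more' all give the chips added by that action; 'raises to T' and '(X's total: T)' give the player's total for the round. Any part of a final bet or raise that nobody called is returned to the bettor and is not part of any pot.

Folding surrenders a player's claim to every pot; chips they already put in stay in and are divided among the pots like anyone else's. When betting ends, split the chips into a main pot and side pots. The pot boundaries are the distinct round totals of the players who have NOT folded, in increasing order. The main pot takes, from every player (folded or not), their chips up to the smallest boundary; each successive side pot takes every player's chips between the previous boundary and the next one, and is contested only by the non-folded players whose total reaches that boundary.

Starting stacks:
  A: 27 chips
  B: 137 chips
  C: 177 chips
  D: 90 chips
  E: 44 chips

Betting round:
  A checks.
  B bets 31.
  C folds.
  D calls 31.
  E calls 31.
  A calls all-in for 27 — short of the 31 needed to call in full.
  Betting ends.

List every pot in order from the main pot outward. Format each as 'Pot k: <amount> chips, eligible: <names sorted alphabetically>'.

Contributions: A=27, B=31, D=31, E=31
Folded: C
Pot levels (distinct totals of non-folded players): 27, 31
Layer 1-27: 27 each from A, B, D, E = 27*4 = 108 chips; eligible A, B, D, E
Layer 28-31: 4 each from B, D, E = 4*3 = 12 chips; eligible B, D, E

Pot 1: 108 chips, eligible: A, B, D, E
Pot 2: 12 chips, eligible: B, D, E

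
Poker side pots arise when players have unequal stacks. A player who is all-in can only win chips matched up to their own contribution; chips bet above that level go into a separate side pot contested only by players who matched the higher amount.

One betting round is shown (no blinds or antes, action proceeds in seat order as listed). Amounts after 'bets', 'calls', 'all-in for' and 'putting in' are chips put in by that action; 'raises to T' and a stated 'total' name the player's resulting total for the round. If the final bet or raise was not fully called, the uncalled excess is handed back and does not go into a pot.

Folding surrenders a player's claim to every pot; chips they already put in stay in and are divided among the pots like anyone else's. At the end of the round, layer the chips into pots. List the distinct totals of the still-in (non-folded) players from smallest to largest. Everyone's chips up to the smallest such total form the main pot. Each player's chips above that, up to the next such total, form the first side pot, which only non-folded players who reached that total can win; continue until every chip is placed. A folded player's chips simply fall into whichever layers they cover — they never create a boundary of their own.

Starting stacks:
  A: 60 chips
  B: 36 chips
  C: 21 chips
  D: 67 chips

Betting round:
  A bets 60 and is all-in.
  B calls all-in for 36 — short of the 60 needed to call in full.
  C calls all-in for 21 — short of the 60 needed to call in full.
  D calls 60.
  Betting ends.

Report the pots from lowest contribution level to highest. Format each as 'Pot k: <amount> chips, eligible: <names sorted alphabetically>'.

Pot 1: 84 chips, eligible: A, B, C, D
Pot 2: 45 chips, eligible: A, B, D
Pot 3: 48 chips, eligible: A, D

Derivation:
Contributions: A=60, B=36, C=21, D=60
Pot levels (distinct totals of non-folded players): 21, 36, 60
Layer 1-21: 21 each from A, B, C, D = 21*4 = 84 chips; eligible A, B, C, D
Layer 22-36: 15 each from A, B, D = 15*3 = 45 chips; eligible A, B, D
Layer 37-60: 24 each from A, D = 24*2 = 48 chips; eligible A, D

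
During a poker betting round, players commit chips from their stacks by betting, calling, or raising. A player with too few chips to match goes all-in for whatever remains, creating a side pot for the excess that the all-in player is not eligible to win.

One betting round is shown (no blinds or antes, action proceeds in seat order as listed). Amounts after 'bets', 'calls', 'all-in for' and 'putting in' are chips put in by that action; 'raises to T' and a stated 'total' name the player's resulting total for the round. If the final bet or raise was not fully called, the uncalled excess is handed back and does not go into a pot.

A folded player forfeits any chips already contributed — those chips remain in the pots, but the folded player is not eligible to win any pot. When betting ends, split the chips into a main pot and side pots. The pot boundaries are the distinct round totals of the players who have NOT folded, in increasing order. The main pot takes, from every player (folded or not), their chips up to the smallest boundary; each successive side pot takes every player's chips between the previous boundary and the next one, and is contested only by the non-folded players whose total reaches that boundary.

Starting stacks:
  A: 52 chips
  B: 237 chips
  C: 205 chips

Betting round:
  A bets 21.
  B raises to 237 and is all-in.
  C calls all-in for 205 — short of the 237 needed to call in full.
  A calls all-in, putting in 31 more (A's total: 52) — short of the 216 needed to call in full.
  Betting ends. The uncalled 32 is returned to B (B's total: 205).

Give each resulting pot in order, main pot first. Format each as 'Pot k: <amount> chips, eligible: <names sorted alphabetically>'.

Pot 1: 156 chips, eligible: A, B, C
Pot 2: 306 chips, eligible: B, C

Derivation:
Contributions (after 32 returned to B): A=52, B=205, C=205
Pot levels (distinct totals of non-folded players): 52, 205
Layer 1-52: 52 each from A, B, C = 52*3 = 156 chips; eligible A, B, C
Layer 53-205: 153 each from B, C = 153*2 = 306 chips; eligible B, C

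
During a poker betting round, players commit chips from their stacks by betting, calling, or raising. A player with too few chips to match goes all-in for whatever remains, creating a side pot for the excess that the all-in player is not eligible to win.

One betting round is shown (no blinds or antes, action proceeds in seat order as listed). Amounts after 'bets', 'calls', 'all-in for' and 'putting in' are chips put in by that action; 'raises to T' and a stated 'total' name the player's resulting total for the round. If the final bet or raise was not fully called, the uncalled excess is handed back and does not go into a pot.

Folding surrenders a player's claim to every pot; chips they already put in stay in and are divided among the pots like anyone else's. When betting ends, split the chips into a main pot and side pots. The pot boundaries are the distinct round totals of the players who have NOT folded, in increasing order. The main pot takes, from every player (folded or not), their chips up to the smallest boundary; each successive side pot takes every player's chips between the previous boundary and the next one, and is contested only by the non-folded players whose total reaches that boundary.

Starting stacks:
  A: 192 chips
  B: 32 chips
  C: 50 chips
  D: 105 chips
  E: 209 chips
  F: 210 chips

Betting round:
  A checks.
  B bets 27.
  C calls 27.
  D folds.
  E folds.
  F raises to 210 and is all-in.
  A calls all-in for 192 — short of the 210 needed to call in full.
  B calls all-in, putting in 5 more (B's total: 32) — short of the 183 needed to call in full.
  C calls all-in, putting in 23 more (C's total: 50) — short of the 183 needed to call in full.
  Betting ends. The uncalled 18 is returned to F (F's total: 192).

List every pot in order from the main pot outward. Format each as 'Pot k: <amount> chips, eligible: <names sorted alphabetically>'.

Pot 1: 128 chips, eligible: A, B, C, F
Pot 2: 54 chips, eligible: A, C, F
Pot 3: 284 chips, eligible: A, F

Derivation:
Contributions (after 18 returned to F): A=192, B=32, C=50, F=192
Folded: D, E
Pot levels (distinct totals of non-folded players): 32, 50, 192
Layer 1-32: 32 each from A, B, C, F = 32*4 = 128 chips; eligible A, B, C, F
Layer 33-50: 18 each from A, C, F = 18*3 = 54 chips; eligible A, C, F
Layer 51-192: 142 each from A, F = 142*2 = 284 chips; eligible A, F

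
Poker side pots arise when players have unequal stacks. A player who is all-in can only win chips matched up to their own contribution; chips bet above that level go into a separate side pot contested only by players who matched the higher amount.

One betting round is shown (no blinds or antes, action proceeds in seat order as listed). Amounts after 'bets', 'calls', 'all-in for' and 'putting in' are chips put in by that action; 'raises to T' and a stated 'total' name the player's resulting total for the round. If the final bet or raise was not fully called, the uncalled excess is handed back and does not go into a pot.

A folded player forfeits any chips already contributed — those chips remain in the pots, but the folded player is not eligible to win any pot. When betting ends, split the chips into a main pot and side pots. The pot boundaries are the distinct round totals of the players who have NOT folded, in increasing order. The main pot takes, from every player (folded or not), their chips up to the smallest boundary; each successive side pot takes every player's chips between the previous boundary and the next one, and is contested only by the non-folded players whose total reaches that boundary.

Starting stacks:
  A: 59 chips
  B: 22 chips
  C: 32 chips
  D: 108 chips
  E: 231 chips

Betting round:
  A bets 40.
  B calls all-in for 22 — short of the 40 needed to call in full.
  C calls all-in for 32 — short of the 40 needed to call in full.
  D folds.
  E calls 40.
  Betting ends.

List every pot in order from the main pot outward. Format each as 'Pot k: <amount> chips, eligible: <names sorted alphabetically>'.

Pot 1: 88 chips, eligible: A, B, C, E
Pot 2: 30 chips, eligible: A, C, E
Pot 3: 16 chips, eligible: A, E

Derivation:
Contributions: A=40, B=22, C=32, E=40
Folded: D
Pot levels (distinct totals of non-folded players): 22, 32, 40
Layer 1-22: 22 each from A, B, C, E = 22*4 = 88 chips; eligible A, B, C, E
Layer 23-32: 10 each from A, C, E = 10*3 = 30 chips; eligible A, C, E
Layer 33-40: 8 each from A, E = 8*2 = 16 chips; eligible A, E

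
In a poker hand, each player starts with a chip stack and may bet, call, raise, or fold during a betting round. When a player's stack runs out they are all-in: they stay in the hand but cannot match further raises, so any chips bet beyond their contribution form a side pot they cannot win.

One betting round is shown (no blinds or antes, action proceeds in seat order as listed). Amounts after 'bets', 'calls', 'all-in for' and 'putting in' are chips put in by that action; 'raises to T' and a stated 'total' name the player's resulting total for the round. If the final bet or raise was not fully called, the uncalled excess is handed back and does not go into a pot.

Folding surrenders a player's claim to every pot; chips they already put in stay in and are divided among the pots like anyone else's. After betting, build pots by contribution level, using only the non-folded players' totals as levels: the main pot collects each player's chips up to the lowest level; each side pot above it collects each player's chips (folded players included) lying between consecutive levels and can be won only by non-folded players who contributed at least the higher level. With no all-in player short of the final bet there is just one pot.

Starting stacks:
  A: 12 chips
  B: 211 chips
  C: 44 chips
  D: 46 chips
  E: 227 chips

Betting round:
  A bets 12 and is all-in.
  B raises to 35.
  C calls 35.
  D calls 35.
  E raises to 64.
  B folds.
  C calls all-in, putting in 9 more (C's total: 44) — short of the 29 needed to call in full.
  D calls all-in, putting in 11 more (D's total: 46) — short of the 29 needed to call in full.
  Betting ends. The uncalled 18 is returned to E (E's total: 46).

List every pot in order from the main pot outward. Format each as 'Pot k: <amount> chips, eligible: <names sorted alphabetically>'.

Pot 1: 60 chips, eligible: A, C, D, E
Pot 2: 119 chips, eligible: C, D, E
Pot 3: 4 chips, eligible: D, E

Derivation:
Contributions (after 18 returned to E): A=12, B=35, C=44, D=46, E=46
Folded: B
Pot levels (distinct totals of non-folded players): 12, 44, 46
Layer 1-12: 12 each from A, B, C, D, E = 12*5 = 60 chips; eligible A, C, D, E
Layer 13-44: B 23 + C 32 + D 32 + E 32 = 119 chips; eligible C, D, E
Layer 45-46: 2 each from D, E = 2*2 = 4 chips; eligible D, E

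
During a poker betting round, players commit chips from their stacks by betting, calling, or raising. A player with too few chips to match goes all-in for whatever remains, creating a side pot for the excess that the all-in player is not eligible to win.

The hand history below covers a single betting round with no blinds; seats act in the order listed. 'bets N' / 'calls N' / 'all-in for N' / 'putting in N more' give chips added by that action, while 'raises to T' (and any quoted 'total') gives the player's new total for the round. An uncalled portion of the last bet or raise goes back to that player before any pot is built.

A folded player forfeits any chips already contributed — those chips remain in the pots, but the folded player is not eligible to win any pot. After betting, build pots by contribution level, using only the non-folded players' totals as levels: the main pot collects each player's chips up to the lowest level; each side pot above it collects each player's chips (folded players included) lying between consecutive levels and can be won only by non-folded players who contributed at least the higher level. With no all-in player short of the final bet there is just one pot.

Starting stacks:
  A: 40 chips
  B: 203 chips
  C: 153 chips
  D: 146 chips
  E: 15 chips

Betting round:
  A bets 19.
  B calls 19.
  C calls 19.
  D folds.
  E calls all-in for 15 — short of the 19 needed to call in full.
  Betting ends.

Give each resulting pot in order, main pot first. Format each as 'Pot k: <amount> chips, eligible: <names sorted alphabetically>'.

Pot 1: 60 chips, eligible: A, B, C, E
Pot 2: 12 chips, eligible: A, B, C

Derivation:
Contributions: A=19, B=19, C=19, E=15
Folded: D
Pot levels (distinct totals of non-folded players): 15, 19
Layer 1-15: 15 each from A, B, C, E = 15*4 = 60 chips; eligible A, B, C, E
Layer 16-19: 4 each from A, B, C = 4*3 = 12 chips; eligible A, B, C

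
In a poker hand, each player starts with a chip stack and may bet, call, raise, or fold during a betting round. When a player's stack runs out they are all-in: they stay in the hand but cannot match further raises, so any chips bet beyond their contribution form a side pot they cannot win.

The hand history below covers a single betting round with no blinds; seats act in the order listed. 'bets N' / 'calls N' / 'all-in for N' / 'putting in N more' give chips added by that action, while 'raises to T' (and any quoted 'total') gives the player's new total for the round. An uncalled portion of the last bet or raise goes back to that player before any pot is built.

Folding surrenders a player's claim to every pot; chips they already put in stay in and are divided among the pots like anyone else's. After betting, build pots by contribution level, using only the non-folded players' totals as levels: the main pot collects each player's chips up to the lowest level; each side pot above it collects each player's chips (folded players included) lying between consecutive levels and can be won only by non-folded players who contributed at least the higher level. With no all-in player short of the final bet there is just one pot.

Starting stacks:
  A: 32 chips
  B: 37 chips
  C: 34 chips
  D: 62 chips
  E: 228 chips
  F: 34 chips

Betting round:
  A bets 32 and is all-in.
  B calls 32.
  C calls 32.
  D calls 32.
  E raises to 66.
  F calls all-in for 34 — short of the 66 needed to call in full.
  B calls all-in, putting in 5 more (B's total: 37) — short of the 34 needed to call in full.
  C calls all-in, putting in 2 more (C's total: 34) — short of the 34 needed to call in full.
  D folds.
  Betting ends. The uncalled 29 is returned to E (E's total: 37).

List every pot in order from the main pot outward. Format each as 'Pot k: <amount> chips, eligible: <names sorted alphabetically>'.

Pot 1: 192 chips, eligible: A, B, C, E, F
Pot 2: 8 chips, eligible: B, C, E, F
Pot 3: 6 chips, eligible: B, E

Derivation:
Contributions (after 29 returned to E): A=32, B=37, C=34, D=32, E=37, F=34
Folded: D
Pot levels (distinct totals of non-folded players): 32, 34, 37
Layer 1-32: 32 each from A, B, C, D, E, F = 32*6 = 192 chips; eligible A, B, C, E, F
Layer 33-34: 2 each from B, C, E, F = 2*4 = 8 chips; eligible B, C, E, F
Layer 35-37: 3 each from B, E = 3*2 = 6 chips; eligible B, E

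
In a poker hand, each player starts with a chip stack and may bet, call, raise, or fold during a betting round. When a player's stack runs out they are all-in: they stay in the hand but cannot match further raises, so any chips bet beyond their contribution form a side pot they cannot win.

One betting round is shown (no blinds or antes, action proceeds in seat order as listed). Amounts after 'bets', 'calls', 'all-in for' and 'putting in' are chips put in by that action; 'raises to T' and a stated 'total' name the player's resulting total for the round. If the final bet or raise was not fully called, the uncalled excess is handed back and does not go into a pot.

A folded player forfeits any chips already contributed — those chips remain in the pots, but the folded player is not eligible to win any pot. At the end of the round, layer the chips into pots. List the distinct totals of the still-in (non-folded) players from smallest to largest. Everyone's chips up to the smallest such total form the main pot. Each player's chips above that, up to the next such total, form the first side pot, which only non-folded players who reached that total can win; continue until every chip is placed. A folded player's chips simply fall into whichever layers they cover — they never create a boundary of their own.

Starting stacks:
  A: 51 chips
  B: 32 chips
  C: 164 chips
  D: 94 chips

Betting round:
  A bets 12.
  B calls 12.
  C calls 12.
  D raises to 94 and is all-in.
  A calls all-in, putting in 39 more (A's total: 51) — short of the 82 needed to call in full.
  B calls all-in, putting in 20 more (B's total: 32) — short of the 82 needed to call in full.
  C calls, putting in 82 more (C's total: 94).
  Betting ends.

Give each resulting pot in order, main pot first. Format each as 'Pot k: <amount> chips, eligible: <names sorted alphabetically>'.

Pot 1: 128 chips, eligible: A, B, C, D
Pot 2: 57 chips, eligible: A, C, D
Pot 3: 86 chips, eligible: C, D

Derivation:
Contributions: A=51, B=32, C=94, D=94
Pot levels (distinct totals of non-folded players): 32, 51, 94
Layer 1-32: 32 each from A, B, C, D = 32*4 = 128 chips; eligible A, B, C, D
Layer 33-51: 19 each from A, C, D = 19*3 = 57 chips; eligible A, C, D
Layer 52-94: 43 each from C, D = 43*2 = 86 chips; eligible C, D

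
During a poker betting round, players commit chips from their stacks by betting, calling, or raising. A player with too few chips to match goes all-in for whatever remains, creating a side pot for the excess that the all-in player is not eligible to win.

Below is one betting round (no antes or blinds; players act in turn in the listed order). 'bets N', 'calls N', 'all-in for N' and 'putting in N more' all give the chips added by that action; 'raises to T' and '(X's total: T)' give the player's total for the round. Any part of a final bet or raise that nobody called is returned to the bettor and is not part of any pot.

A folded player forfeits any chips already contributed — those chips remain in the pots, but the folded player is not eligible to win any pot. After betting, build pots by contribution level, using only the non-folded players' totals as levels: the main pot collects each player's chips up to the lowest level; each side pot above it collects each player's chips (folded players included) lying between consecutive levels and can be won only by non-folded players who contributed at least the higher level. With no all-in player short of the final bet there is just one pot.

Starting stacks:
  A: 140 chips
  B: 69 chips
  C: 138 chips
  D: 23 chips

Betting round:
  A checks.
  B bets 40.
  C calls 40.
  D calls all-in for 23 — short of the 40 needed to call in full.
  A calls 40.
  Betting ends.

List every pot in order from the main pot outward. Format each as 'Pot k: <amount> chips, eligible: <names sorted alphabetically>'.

Contributions: A=40, B=40, C=40, D=23
Pot levels (distinct totals of non-folded players): 23, 40
Layer 1-23: 23 each from A, B, C, D = 23*4 = 92 chips; eligible A, B, C, D
Layer 24-40: 17 each from A, B, C = 17*3 = 51 chips; eligible A, B, C

Pot 1: 92 chips, eligible: A, B, C, D
Pot 2: 51 chips, eligible: A, B, C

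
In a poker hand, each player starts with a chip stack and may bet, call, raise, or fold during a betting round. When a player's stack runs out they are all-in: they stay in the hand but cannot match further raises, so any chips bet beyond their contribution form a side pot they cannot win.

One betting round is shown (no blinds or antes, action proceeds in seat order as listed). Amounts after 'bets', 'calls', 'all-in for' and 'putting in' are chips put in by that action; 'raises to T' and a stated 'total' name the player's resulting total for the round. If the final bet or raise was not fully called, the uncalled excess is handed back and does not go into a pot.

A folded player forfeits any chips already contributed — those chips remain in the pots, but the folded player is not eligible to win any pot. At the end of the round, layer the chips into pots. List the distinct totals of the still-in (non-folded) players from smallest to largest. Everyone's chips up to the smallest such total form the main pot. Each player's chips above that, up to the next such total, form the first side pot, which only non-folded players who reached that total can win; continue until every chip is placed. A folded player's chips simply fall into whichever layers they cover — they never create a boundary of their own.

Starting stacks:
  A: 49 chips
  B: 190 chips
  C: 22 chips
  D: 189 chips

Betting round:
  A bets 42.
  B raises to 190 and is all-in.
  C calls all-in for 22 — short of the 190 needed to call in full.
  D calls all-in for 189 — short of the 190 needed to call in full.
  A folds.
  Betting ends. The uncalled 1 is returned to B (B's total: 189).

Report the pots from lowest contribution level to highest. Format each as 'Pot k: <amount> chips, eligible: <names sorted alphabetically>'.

Contributions (after 1 returned to B): A=42, B=189, C=22, D=189
Folded: A
Pot levels (distinct totals of non-folded players): 22, 189
Layer 1-22: 22 each from A, B, C, D = 22*4 = 88 chips; eligible B, C, D
Layer 23-189: A 20 + B 167 + D 167 = 354 chips; eligible B, D

Pot 1: 88 chips, eligible: B, C, D
Pot 2: 354 chips, eligible: B, D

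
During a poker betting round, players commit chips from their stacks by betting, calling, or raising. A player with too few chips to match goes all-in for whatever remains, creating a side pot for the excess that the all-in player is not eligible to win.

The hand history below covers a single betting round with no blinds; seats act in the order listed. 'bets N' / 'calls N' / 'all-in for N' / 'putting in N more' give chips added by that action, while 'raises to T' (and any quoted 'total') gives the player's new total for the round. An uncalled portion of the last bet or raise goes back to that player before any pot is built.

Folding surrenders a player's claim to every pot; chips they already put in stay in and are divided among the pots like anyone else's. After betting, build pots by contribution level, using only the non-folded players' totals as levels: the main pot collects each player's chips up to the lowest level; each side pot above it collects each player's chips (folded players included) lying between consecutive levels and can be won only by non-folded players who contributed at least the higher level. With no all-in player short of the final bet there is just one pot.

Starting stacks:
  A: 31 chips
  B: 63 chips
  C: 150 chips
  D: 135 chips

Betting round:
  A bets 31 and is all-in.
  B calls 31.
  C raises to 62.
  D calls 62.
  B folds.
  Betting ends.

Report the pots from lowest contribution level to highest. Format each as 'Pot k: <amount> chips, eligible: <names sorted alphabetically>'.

Pot 1: 124 chips, eligible: A, C, D
Pot 2: 62 chips, eligible: C, D

Derivation:
Contributions: A=31, B=31, C=62, D=62
Folded: B
Pot levels (distinct totals of non-folded players): 31, 62
Layer 1-31: 31 each from A, B, C, D = 31*4 = 124 chips; eligible A, C, D
Layer 32-62: 31 each from C, D = 31*2 = 62 chips; eligible C, D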